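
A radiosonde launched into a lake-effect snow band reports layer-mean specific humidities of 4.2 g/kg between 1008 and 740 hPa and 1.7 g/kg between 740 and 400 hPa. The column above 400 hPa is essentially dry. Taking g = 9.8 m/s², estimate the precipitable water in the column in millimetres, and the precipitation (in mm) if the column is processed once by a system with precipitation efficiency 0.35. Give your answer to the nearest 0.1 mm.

PW ≈ 17.4 mm; precipitation ≈ 6.1 mm

Precipitable water is the column-integrated vapour mass per unit area: PW = (1/g) Σ q̄ Δp, with q in kg/kg and Δp in Pa (1 kg/m² of water = 1 mm).
Layer 1008–740 hPa: Δp = 268 hPa = 26800 Pa, q̄ = 0.0042 kg/kg → 0.0042 × 26800 / 9.8 = 11.49 mm
Layer 740–400 hPa: Δp = 340 hPa = 34000 Pa, q̄ = 0.0017 kg/kg → 0.0017 × 34000 / 9.8 = 5.90 mm
PW = 11.49 + 5.90 = 17.39 ≈ 17.4 mm.
Precipitation = ε × PW = 0.35 × 17.4 = 6.1 mm.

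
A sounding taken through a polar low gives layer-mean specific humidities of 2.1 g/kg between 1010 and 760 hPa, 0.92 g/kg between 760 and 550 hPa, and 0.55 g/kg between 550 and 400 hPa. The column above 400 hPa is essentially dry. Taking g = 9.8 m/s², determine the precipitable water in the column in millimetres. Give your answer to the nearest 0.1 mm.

Precipitable water is the column-integrated vapour mass per unit area: PW = (1/g) Σ q̄ Δp, with q in kg/kg and Δp in Pa (1 kg/m² of water = 1 mm).
Layer 1010–760 hPa: Δp = 250 hPa = 25000 Pa, q̄ = 0.0021 kg/kg → 0.0021 × 25000 / 9.8 = 5.36 mm
Layer 760–550 hPa: Δp = 210 hPa = 21000 Pa, q̄ = 0.00092 kg/kg → 0.00092 × 21000 / 9.8 = 1.97 mm
Layer 550–400 hPa: Δp = 150 hPa = 15000 Pa, q̄ = 0.00055 kg/kg → 0.00055 × 15000 / 9.8 = 0.84 mm
PW = 5.36 + 1.97 + 0.84 = 8.17 ≈ 8.2 mm.

PW ≈ 8.2 mm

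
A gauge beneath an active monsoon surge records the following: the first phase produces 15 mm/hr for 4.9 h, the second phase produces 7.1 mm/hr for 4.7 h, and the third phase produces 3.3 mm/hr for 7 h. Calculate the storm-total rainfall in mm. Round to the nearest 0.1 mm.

Total = Σ Rᵢ Δtᵢ = 15 × 4.9 + 7.1 × 4.7 + 3.3 × 7
      = 73.5 + 33.37 + 23.1 = 130.0 mm.

total ≈ 130.0 mm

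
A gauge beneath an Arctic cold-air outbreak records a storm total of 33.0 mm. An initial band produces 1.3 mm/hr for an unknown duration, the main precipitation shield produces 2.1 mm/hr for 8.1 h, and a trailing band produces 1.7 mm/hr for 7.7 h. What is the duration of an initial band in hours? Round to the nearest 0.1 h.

duration ≈ 2.2 h

Known phases: 2.1 × 8.1 + 1.7 × 7.7 = 17.01 + 13.09 = 30.1 mm.
Remaining depth = 33.0 − 30.1 = 2.9 mm.
Duration = 2.9 / 1.3 = 2.2 h.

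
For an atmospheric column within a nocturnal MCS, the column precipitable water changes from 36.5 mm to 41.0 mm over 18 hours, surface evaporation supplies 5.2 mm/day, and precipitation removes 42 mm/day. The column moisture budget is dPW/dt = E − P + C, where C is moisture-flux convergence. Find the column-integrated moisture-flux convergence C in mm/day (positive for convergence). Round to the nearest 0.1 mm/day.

dPW/dt = (41.0 − 36.5) mm / (18/24 day) = +6.000 mm/day.
C = dPW/dt − E + P = (+6.000) − 5.2 + 42 = 42.8 mm/day.

C ≈ 42.8 mm/day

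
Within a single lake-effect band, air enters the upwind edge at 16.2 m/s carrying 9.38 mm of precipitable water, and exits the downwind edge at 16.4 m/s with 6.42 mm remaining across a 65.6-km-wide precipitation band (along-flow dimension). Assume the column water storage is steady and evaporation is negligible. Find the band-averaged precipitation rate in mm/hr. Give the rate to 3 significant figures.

Column moisture flux per unit crosswind length is F = V × PW.
Inflow: F_in = 16.2 × 9.38 = 151.956 mm·m/s
Outflow: F_out = 16.4 × 6.42 = 105.288 mm·m/s
Steady-state rate R = (F_in − F_out)/L = (151.956 − 105.288) / 65600 m = 7.114e-04 mm/s.
R = 7.114e-04 × 3600 = 2.56 mm/hr.

R ≈ 2.56 mm/hr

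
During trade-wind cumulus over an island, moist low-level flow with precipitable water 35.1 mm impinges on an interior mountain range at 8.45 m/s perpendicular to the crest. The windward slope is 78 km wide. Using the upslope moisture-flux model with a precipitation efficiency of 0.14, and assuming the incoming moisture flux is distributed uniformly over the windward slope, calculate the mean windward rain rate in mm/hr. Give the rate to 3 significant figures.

Incoming column moisture flux per unit ridge length: F = V × PW = 8.45 × 35.1 = 296.595 mm·m/s.
Spread over the 78 km slope with efficiency ε = 0.14: R = ε·F/W = 0.14 × 296.595 / 78000 m = 5.324e-04 mm/s.
R = 5.324e-04 × 3600 = 1.92 mm/hr.

R ≈ 1.92 mm/hr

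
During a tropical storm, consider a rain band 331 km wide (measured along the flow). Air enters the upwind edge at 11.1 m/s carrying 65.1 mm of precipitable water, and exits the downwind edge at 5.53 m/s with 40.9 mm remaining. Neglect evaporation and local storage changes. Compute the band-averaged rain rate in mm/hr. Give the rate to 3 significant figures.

R ≈ 5.40 mm/hr

Column moisture flux per unit crosswind length is F = V × PW.
Inflow: F_in = 11.1 × 65.1 = 722.61 mm·m/s
Outflow: F_out = 5.53 × 40.9 = 226.177 mm·m/s
Steady-state rate R = (F_in − F_out)/L = (722.61 − 226.177) / 331000 m = 1.500e-03 mm/s.
R = 1.500e-03 × 3600 = 5.40 mm/hr.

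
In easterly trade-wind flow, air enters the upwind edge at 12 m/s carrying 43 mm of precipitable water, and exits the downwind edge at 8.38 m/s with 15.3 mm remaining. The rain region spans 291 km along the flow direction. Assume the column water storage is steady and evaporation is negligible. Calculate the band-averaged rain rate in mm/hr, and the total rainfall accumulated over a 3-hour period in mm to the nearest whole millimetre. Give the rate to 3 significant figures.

R ≈ 4.80 mm/hr; total ≈ 14 mm

Column moisture flux per unit crosswind length is F = V × PW.
Inflow: F_in = 12 × 43 = 516 mm·m/s
Outflow: F_out = 8.38 × 15.3 = 128.214 mm·m/s
Steady-state rate R = (F_in − F_out)/L = (516 − 128.214) / 291000 m = 1.333e-03 mm/s.
R = 1.333e-03 × 3600 = 4.80 mm/hr.
Over 3 h: total = 4.80 × 3 = 14.4 ≈ 14 mm.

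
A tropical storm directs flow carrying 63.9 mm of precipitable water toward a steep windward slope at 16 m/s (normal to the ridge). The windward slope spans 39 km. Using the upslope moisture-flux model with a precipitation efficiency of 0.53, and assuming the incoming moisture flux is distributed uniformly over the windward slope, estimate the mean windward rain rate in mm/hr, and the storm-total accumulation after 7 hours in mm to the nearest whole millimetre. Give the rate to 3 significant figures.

Incoming column moisture flux per unit ridge length: F = V × PW = 16 × 63.9 = 1022.4 mm·m/s.
Spread over the 39 km slope with efficiency ε = 0.53: R = ε·F/W = 0.53 × 1022.4 / 39000 m = 1.389e-02 mm/s.
R = 1.389e-02 × 3600 = 50.0 mm/hr.
Over 7 h: total = 50.0 × 7 = 350 mm.

R ≈ 50.0 mm/hr; total ≈ 350 mm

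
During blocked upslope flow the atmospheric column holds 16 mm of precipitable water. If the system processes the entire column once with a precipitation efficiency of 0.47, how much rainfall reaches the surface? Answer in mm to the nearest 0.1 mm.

rainfall ≈ 7.5 mm

Rainfall = ε × PW = 0.47 × 16 = 7.5 mm.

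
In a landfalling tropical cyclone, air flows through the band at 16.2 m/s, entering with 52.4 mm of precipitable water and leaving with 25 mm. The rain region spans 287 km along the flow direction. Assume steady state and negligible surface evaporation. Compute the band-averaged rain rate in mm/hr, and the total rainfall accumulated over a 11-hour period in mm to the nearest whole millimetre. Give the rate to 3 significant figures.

Column moisture flux per unit crosswind length is F = V × PW.
Inflow: F_in = 16.2 × 52.4 = 848.88 mm·m/s
Outflow: F_out = 16.2 × 25 = 405 mm·m/s
Steady-state rate R = (F_in − F_out)/L = (848.88 − 405) / 287000 m = 1.547e-03 mm/s.
R = 1.547e-03 × 3600 = 5.57 mm/hr.
Over 11 h: total = 5.57 × 11 = 61.27 ≈ 61 mm.

R ≈ 5.57 mm/hr; total ≈ 61 mm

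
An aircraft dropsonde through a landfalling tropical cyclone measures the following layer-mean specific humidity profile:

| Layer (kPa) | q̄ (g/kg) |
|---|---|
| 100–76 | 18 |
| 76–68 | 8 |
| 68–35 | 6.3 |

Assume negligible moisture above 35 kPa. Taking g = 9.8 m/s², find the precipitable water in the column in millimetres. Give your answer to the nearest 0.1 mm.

Precipitable water is the column-integrated vapour mass per unit area: PW = (1/g) Σ q̄ Δp, with q in kg/kg and Δp in Pa (1 kg/m² of water = 1 mm).
Layer 100–76 kPa: Δp = 240 hPa = 24000 Pa, q̄ = 0.018 kg/kg → 0.018 × 24000 / 9.8 = 44.08 mm
Layer 76–68 kPa: Δp = 80 hPa = 8000 Pa, q̄ = 0.008 kg/kg → 0.008 × 8000 / 9.8 = 6.53 mm
Layer 68–35 kPa: Δp = 330 hPa = 33000 Pa, q̄ = 0.0063 kg/kg → 0.0063 × 33000 / 9.8 = 21.21 mm
PW = 44.08 + 6.53 + 21.21 = 71.82 ≈ 71.8 mm.

PW ≈ 71.8 mm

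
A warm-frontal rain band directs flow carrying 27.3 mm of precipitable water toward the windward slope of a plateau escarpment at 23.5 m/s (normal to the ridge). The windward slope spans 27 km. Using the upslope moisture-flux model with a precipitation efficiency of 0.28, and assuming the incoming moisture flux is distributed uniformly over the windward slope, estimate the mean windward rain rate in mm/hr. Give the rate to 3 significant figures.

R ≈ 24.0 mm/hr

Incoming column moisture flux per unit ridge length: F = V × PW = 23.5 × 27.3 = 641.55 mm·m/s.
Spread over the 27 km slope with efficiency ε = 0.28: R = ε·F/W = 0.28 × 641.55 / 27000 m = 6.653e-03 mm/s.
R = 6.653e-03 × 3600 = 24.0 mm/hr.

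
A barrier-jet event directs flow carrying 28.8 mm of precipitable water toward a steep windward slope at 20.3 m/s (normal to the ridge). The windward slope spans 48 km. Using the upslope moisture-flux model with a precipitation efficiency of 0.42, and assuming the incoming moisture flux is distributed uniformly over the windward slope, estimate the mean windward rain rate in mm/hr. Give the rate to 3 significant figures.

R ≈ 18.4 mm/hr

Incoming column moisture flux per unit ridge length: F = V × PW = 20.3 × 28.8 = 584.64 mm·m/s.
Spread over the 48 km slope with efficiency ε = 0.42: R = ε·F/W = 0.42 × 584.64 / 48000 m = 5.116e-03 mm/s.
R = 5.116e-03 × 3600 = 18.4 mm/hr.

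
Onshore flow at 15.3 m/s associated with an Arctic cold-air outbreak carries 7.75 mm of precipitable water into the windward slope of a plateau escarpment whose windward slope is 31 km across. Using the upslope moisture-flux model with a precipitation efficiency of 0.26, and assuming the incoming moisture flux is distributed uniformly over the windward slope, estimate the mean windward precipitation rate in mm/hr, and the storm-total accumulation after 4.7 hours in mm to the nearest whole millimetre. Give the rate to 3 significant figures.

Incoming column moisture flux per unit ridge length: F = V × PW = 15.3 × 7.75 = 118.575 mm·m/s.
Spread over the 31 km slope with efficiency ε = 0.26: R = ε·F/W = 0.26 × 118.575 / 31000 m = 9.945e-04 mm/s.
R = 9.945e-04 × 3600 = 3.58 mm/hr.
Over 4.7 h: total = 3.58 × 4.7 = 16.826 ≈ 17 mm.

R ≈ 3.58 mm/hr; total ≈ 17 mm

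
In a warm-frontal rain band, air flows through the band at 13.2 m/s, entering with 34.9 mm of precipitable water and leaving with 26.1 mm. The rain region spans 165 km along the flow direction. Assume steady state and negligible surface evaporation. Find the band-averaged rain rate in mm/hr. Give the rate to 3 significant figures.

Column moisture flux per unit crosswind length is F = V × PW.
Inflow: F_in = 13.2 × 34.9 = 460.68 mm·m/s
Outflow: F_out = 13.2 × 26.1 = 344.52 mm·m/s
Steady-state rate R = (F_in − F_out)/L = (460.68 − 344.52) / 165000 m = 7.040e-04 mm/s.
R = 7.040e-04 × 3600 = 2.53 mm/hr.

R ≈ 2.53 mm/hr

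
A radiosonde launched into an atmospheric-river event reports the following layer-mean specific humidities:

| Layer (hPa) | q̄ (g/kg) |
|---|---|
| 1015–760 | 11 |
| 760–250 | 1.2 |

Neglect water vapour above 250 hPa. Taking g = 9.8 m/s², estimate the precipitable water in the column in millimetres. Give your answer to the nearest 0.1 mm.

Precipitable water is the column-integrated vapour mass per unit area: PW = (1/g) Σ q̄ Δp, with q in kg/kg and Δp in Pa (1 kg/m² of water = 1 mm).
Layer 1015–760 hPa: Δp = 255 hPa = 25500 Pa, q̄ = 0.011 kg/kg → 0.011 × 25500 / 9.8 = 28.62 mm
Layer 760–250 hPa: Δp = 510 hPa = 51000 Pa, q̄ = 0.0012 kg/kg → 0.0012 × 51000 / 9.8 = 6.24 mm
PW = 28.62 + 6.24 = 34.86 ≈ 34.9 mm.

PW ≈ 34.9 mm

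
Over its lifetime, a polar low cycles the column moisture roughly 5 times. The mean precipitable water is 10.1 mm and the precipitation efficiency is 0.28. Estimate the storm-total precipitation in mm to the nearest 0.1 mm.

Each cycle deposits ε × PW = 0.28 × 10.1 = 2.828 mm.
Over 5 cycles: 5 × 2.828 = 14.1 mm.

precipitation ≈ 14.1 mm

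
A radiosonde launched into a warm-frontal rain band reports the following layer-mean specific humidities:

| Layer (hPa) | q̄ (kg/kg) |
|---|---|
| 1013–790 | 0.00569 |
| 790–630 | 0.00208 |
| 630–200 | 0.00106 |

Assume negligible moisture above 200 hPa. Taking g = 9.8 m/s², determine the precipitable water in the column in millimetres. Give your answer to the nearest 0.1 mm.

PW ≈ 21.0 mm

Precipitable water is the column-integrated vapour mass per unit area: PW = (1/g) Σ q̄ Δp, with q in kg/kg and Δp in Pa (1 kg/m² of water = 1 mm).
Layer 1013–790 hPa: Δp = 223 hPa = 22300 Pa, q̄ = 0.00569 kg/kg → 0.00569 × 22300 / 9.8 = 12.95 mm
Layer 790–630 hPa: Δp = 160 hPa = 16000 Pa, q̄ = 0.00208 kg/kg → 0.00208 × 16000 / 9.8 = 3.40 mm
Layer 630–200 hPa: Δp = 430 hPa = 43000 Pa, q̄ = 0.00106 kg/kg → 0.00106 × 43000 / 9.8 = 4.65 mm
PW = 12.95 + 3.40 + 4.65 = 21.00 ≈ 21.0 mm.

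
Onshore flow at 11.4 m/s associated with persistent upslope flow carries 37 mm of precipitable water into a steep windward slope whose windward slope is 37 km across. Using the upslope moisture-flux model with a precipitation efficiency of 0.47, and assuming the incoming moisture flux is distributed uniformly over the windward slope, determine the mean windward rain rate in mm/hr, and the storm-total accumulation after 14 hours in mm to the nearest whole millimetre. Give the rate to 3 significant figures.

Incoming column moisture flux per unit ridge length: F = V × PW = 11.4 × 37 = 421.8 mm·m/s.
Spread over the 37 km slope with efficiency ε = 0.47: R = ε·F/W = 0.47 × 421.8 / 37000 m = 5.358e-03 mm/s.
R = 5.358e-03 × 3600 = 19.3 mm/hr.
Over 14 h: total = 19.3 × 14 = 270.2 ≈ 270 mm.

R ≈ 19.3 mm/hr; total ≈ 270 mm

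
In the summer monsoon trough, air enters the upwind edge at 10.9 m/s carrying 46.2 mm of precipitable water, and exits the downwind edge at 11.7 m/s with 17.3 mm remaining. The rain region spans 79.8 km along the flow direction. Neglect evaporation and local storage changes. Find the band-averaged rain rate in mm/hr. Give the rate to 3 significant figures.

Column moisture flux per unit crosswind length is F = V × PW.
Inflow: F_in = 10.9 × 46.2 = 503.58 mm·m/s
Outflow: F_out = 11.7 × 17.3 = 202.41 mm·m/s
Steady-state rate R = (F_in − F_out)/L = (503.58 − 202.41) / 79800 m = 3.774e-03 mm/s.
R = 3.774e-03 × 3600 = 13.6 mm/hr.

R ≈ 13.6 mm/hr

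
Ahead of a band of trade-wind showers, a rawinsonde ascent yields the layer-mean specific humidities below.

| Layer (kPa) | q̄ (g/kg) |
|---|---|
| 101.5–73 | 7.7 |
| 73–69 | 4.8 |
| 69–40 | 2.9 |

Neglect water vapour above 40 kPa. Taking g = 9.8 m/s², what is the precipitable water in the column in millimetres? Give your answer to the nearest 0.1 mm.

PW ≈ 32.9 mm

Precipitable water is the column-integrated vapour mass per unit area: PW = (1/g) Σ q̄ Δp, with q in kg/kg and Δp in Pa (1 kg/m² of water = 1 mm).
Layer 101.5–73 kPa: Δp = 285 hPa = 28500 Pa, q̄ = 0.0077 kg/kg → 0.0077 × 28500 / 9.8 = 22.39 mm
Layer 73–69 kPa: Δp = 40 hPa = 4000 Pa, q̄ = 0.0048 kg/kg → 0.0048 × 4000 / 9.8 = 1.96 mm
Layer 69–40 kPa: Δp = 290 hPa = 29000 Pa, q̄ = 0.0029 kg/kg → 0.0029 × 29000 / 9.8 = 8.58 mm
PW = 22.39 + 1.96 + 8.58 = 32.93 ≈ 32.9 mm.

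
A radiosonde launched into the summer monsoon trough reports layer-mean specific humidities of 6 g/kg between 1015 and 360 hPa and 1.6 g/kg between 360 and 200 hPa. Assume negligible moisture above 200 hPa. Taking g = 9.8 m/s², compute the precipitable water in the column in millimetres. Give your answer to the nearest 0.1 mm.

PW ≈ 42.7 mm

Precipitable water is the column-integrated vapour mass per unit area: PW = (1/g) Σ q̄ Δp, with q in kg/kg and Δp in Pa (1 kg/m² of water = 1 mm).
Layer 1015–360 hPa: Δp = 655 hPa = 65500 Pa, q̄ = 0.006 kg/kg → 0.006 × 65500 / 9.8 = 40.10 mm
Layer 360–200 hPa: Δp = 160 hPa = 16000 Pa, q̄ = 0.0016 kg/kg → 0.0016 × 16000 / 9.8 = 2.61 mm
PW = 40.10 + 2.61 = 42.71 ≈ 42.7 mm.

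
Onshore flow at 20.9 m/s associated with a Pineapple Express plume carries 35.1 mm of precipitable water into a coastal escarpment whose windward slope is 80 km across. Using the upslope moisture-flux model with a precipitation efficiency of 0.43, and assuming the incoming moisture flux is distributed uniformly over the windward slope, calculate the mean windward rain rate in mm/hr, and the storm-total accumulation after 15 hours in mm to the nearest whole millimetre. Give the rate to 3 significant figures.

Incoming column moisture flux per unit ridge length: F = V × PW = 20.9 × 35.1 = 733.59 mm·m/s.
Spread over the 80 km slope with efficiency ε = 0.43: R = ε·F/W = 0.43 × 733.59 / 80000 m = 3.943e-03 mm/s.
R = 3.943e-03 × 3600 = 14.2 mm/hr.
Over 15 h: total = 14.2 × 15 = 213 mm.

R ≈ 14.2 mm/hr; total ≈ 213 mm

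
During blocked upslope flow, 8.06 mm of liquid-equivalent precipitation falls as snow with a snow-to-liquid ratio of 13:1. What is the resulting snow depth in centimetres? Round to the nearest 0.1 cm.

snow depth ≈ 10.5 cm

Snow depth = liquid × ratio = 8.06 mm × 13 = 104.78 mm = 10.5 cm.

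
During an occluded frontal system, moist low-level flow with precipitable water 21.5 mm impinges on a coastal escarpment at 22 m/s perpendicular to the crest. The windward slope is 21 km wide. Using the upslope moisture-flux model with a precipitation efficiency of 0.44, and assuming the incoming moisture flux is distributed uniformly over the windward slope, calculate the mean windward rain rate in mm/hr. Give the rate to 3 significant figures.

Incoming column moisture flux per unit ridge length: F = V × PW = 22 × 21.5 = 473 mm·m/s.
Spread over the 21 km slope with efficiency ε = 0.44: R = ε·F/W = 0.44 × 473 / 21000 m = 9.910e-03 mm/s.
R = 9.910e-03 × 3600 = 35.7 mm/hr.

R ≈ 35.7 mm/hr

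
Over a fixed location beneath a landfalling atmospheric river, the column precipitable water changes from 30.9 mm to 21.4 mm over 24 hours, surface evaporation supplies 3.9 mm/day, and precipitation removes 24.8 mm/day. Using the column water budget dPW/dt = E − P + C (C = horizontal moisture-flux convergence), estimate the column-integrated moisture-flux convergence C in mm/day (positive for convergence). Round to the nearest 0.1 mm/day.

C ≈ 11.4 mm/day

dPW/dt = (21.4 − 30.9) mm / (24/24 day) = -9.500 mm/day.
C = dPW/dt − E + P = (-9.500) − 3.9 + 24.8 = 11.4 mm/day.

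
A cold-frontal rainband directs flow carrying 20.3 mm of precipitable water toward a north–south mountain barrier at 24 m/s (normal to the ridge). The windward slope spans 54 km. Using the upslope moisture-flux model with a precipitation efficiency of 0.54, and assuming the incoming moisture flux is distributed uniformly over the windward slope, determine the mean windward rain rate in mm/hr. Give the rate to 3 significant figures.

Incoming column moisture flux per unit ridge length: F = V × PW = 24 × 20.3 = 487.2 mm·m/s.
Spread over the 54 km slope with efficiency ε = 0.54: R = ε·F/W = 0.54 × 487.2 / 54000 m = 4.872e-03 mm/s.
R = 4.872e-03 × 3600 = 17.5 mm/hr.

R ≈ 17.5 mm/hr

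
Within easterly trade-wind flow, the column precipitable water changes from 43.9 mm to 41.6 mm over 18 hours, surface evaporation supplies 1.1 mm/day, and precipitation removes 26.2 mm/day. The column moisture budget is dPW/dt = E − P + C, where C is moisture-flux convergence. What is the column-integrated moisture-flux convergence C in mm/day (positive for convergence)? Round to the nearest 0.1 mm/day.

C ≈ 22.0 mm/day

dPW/dt = (41.6 − 43.9) mm / (18/24 day) = -3.067 mm/day.
C = dPW/dt − E + P = (-3.067) − 1.1 + 26.2 = 22.0 mm/day.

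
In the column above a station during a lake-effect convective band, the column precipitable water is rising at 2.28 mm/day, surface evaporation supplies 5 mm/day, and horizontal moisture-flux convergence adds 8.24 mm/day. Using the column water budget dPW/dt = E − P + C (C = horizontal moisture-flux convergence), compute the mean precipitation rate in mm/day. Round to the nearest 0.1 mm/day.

P ≈ 11.0 mm/day

dPW/dt = +2.28 mm/day.
P = E + C − dPW/dt = 5 + (8.24) − (+2.28) = 11.0 mm/day.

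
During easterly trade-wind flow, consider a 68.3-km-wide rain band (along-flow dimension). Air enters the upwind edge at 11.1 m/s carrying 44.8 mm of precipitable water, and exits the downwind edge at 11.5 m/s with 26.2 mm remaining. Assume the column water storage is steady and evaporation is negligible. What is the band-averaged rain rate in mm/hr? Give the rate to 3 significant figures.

Column moisture flux per unit crosswind length is F = V × PW.
Inflow: F_in = 11.1 × 44.8 = 497.28 mm·m/s
Outflow: F_out = 11.5 × 26.2 = 301.3 mm·m/s
Steady-state rate R = (F_in − F_out)/L = (497.28 − 301.3) / 68300 m = 2.869e-03 mm/s.
R = 2.869e-03 × 3600 = 10.3 mm/hr.

R ≈ 10.3 mm/hr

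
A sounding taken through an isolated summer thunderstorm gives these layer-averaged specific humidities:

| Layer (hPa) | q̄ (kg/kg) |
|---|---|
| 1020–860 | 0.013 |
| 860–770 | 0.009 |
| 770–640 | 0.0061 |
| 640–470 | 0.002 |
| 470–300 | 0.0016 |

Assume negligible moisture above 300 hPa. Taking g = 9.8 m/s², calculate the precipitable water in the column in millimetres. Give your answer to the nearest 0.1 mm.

PW ≈ 43.8 mm

Precipitable water is the column-integrated vapour mass per unit area: PW = (1/g) Σ q̄ Δp, with q in kg/kg and Δp in Pa (1 kg/m² of water = 1 mm).
Layer 1020–860 hPa: Δp = 160 hPa = 16000 Pa, q̄ = 0.013 kg/kg → 0.013 × 16000 / 9.8 = 21.22 mm
Layer 860–770 hPa: Δp = 90 hPa = 9000 Pa, q̄ = 0.009 kg/kg → 0.009 × 9000 / 9.8 = 8.27 mm
Layer 770–640 hPa: Δp = 130 hPa = 13000 Pa, q̄ = 0.0061 kg/kg → 0.0061 × 13000 / 9.8 = 8.09 mm
Layer 640–470 hPa: Δp = 170 hPa = 17000 Pa, q̄ = 0.002 kg/kg → 0.002 × 17000 / 9.8 = 3.47 mm
Layer 470–300 hPa: Δp = 170 hPa = 17000 Pa, q̄ = 0.0016 kg/kg → 0.0016 × 17000 / 9.8 = 2.78 mm
PW = 21.22 + 8.27 + 8.09 + 3.47 + 2.78 = 43.83 ≈ 43.8 mm.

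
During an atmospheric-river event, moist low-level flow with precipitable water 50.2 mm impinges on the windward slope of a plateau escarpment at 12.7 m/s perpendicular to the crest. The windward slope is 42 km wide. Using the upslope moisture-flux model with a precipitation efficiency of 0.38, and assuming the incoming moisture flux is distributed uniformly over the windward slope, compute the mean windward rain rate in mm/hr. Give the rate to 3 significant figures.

R ≈ 20.8 mm/hr

Incoming column moisture flux per unit ridge length: F = V × PW = 12.7 × 50.2 = 637.54 mm·m/s.
Spread over the 42 km slope with efficiency ε = 0.38: R = ε·F/W = 0.38 × 637.54 / 42000 m = 5.768e-03 mm/s.
R = 5.768e-03 × 3600 = 20.8 mm/hr.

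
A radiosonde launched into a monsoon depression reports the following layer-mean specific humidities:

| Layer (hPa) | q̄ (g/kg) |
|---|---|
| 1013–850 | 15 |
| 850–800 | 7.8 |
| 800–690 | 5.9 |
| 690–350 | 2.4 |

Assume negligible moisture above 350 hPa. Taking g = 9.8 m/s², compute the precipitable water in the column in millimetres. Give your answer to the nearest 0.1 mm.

Precipitable water is the column-integrated vapour mass per unit area: PW = (1/g) Σ q̄ Δp, with q in kg/kg and Δp in Pa (1 kg/m² of water = 1 mm).
Layer 1013–850 hPa: Δp = 163 hPa = 16300 Pa, q̄ = 0.015 kg/kg → 0.015 × 16300 / 9.8 = 24.95 mm
Layer 850–800 hPa: Δp = 50 hPa = 5000 Pa, q̄ = 0.0078 kg/kg → 0.0078 × 5000 / 9.8 = 3.98 mm
Layer 800–690 hPa: Δp = 110 hPa = 11000 Pa, q̄ = 0.0059 kg/kg → 0.0059 × 11000 / 9.8 = 6.62 mm
Layer 690–350 hPa: Δp = 340 hPa = 34000 Pa, q̄ = 0.0024 kg/kg → 0.0024 × 34000 / 9.8 = 8.33 mm
PW = 24.95 + 3.98 + 6.62 + 8.33 = 43.88 ≈ 43.9 mm.

PW ≈ 43.9 mm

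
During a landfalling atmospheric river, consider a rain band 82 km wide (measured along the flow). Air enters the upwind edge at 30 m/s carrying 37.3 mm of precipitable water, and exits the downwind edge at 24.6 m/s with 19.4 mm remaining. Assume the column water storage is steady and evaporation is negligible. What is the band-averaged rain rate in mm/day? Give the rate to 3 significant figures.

Column moisture flux per unit crosswind length is F = V × PW.
Inflow: F_in = 30 × 37.3 = 1119 mm·m/s
Outflow: F_out = 24.6 × 19.4 = 477.24 mm·m/s
Steady-state rate R = (F_in − F_out)/L = (1119 − 477.24) / 82000 m = 7.826e-03 mm/s.
R = 7.826e-03 × 3600 × 24 = 676 mm/day.

R ≈ 676 mm/day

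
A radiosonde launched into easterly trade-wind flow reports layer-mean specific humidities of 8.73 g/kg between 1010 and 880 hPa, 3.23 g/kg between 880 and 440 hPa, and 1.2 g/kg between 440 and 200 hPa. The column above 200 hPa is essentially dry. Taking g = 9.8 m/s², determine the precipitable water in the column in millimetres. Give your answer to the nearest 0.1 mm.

PW ≈ 29.0 mm

Precipitable water is the column-integrated vapour mass per unit area: PW = (1/g) Σ q̄ Δp, with q in kg/kg and Δp in Pa (1 kg/m² of water = 1 mm).
Layer 1010–880 hPa: Δp = 130 hPa = 13000 Pa, q̄ = 0.00873 kg/kg → 0.00873 × 13000 / 9.8 = 11.58 mm
Layer 880–440 hPa: Δp = 440 hPa = 44000 Pa, q̄ = 0.00323 kg/kg → 0.00323 × 44000 / 9.8 = 14.50 mm
Layer 440–200 hPa: Δp = 240 hPa = 24000 Pa, q̄ = 0.0012 kg/kg → 0.0012 × 24000 / 9.8 = 2.94 mm
PW = 11.58 + 14.50 + 2.94 = 29.02 ≈ 29.0 mm.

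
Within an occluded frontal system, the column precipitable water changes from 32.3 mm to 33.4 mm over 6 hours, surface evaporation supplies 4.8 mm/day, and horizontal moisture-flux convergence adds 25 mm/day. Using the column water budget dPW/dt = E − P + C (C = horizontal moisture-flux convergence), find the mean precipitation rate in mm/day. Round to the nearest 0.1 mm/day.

P ≈ 25.4 mm/day

dPW/dt = (33.4 − 32.3) mm / (6/24 day) = +4.400 mm/day.
P = E + C − dPW/dt = 4.8 + (25) − (+4.400) = 25.4 mm/day.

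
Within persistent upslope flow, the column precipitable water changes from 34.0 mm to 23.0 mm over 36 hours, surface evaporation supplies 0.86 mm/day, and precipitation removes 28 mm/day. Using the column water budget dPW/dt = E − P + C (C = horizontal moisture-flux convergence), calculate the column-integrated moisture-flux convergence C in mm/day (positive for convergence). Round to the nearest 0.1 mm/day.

dPW/dt = (23.0 − 34.0) mm / (36/24 day) = -7.333 mm/day.
C = dPW/dt − E + P = (-7.333) − 0.86 + 28 = 19.8 mm/day.

C ≈ 19.8 mm/day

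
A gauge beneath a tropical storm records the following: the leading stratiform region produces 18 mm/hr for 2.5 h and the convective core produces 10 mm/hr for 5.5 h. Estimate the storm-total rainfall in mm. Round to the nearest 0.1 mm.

total ≈ 100.0 mm

Total = Σ Rᵢ Δtᵢ = 18 × 2.5 + 10 × 5.5
      = 45 + 55 = 100.0 mm.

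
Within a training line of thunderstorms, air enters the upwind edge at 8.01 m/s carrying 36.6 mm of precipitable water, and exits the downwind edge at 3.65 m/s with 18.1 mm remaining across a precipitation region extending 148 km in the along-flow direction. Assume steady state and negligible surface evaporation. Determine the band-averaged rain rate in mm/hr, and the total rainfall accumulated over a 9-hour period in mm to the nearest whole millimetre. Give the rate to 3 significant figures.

R ≈ 5.52 mm/hr; total ≈ 50 mm

Column moisture flux per unit crosswind length is F = V × PW.
Inflow: F_in = 8.01 × 36.6 = 293.166 mm·m/s
Outflow: F_out = 3.65 × 18.1 = 66.065 mm·m/s
Steady-state rate R = (F_in − F_out)/L = (293.166 − 66.065) / 148000 m = 1.534e-03 mm/s.
R = 1.534e-03 × 3600 = 5.52 mm/hr.
Over 9 h: total = 5.52 × 9 = 49.68 ≈ 50 mm.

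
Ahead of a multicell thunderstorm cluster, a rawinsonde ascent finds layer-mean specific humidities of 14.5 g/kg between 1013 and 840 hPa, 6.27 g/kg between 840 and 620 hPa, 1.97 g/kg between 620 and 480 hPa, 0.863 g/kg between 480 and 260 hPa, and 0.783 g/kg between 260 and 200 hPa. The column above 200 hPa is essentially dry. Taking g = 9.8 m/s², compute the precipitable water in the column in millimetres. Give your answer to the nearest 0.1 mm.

PW ≈ 44.9 mm

Precipitable water is the column-integrated vapour mass per unit area: PW = (1/g) Σ q̄ Δp, with q in kg/kg and Δp in Pa (1 kg/m² of water = 1 mm).
Layer 1013–840 hPa: Δp = 173 hPa = 17300 Pa, q̄ = 0.0145 kg/kg → 0.0145 × 17300 / 9.8 = 25.60 mm
Layer 840–620 hPa: Δp = 220 hPa = 22000 Pa, q̄ = 0.00627 kg/kg → 0.00627 × 22000 / 9.8 = 14.08 mm
Layer 620–480 hPa: Δp = 140 hPa = 14000 Pa, q̄ = 0.00197 kg/kg → 0.00197 × 14000 / 9.8 = 2.81 mm
Layer 480–260 hPa: Δp = 220 hPa = 22000 Pa, q̄ = 0.000863 kg/kg → 0.000863 × 22000 / 9.8 = 1.94 mm
Layer 260–200 hPa: Δp = 60 hPa = 6000 Pa, q̄ = 0.000783 kg/kg → 0.000783 × 6000 / 9.8 = 0.48 mm
PW = 25.60 + 14.08 + 2.81 + 1.94 + 0.48 = 44.91 ≈ 44.9 mm.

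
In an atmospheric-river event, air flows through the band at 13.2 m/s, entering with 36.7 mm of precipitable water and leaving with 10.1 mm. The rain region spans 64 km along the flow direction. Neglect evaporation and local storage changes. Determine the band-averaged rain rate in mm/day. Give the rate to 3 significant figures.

Column moisture flux per unit crosswind length is F = V × PW.
Inflow: F_in = 13.2 × 36.7 = 484.44 mm·m/s
Outflow: F_out = 13.2 × 10.1 = 133.32 mm·m/s
Steady-state rate R = (F_in − F_out)/L = (484.44 − 133.32) / 64000 m = 5.486e-03 mm/s.
R = 5.486e-03 × 3600 × 24 = 474 mm/day.

R ≈ 474 mm/day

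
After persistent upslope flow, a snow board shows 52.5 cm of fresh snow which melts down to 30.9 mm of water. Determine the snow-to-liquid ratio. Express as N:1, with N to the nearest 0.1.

Ratio = snow depth / SWE = 525 mm / 30.9 mm = 17.0, i.e. 17.0:1.

ratio ≈ 17.0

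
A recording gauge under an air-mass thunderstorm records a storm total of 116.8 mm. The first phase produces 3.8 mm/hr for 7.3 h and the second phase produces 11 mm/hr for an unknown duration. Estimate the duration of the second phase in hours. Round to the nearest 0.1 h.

Known phases: 3.8 × 7.3 = 27.74 mm.
Remaining depth = 116.8 − 27.74 = 89.06 mm.
Duration = 89.06 / 11 = 8.1 h.

duration ≈ 8.1 h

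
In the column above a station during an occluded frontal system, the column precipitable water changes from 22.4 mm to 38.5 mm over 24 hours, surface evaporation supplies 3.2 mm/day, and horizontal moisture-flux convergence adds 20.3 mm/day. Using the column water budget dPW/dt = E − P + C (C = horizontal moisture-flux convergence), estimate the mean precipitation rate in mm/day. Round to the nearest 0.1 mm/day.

dPW/dt = (38.5 − 22.4) mm / (24/24 day) = +16.100 mm/day.
P = E + C − dPW/dt = 3.2 + (20.3) − (+16.100) = 7.4 mm/day.

P ≈ 7.4 mm/day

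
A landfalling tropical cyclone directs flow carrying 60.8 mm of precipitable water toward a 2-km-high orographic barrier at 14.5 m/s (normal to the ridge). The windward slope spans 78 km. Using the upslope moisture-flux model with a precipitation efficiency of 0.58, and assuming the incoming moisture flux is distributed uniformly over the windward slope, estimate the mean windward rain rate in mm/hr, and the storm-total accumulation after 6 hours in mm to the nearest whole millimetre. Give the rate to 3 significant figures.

Incoming column moisture flux per unit ridge length: F = V × PW = 14.5 × 60.8 = 881.6 mm·m/s.
Spread over the 78 km slope with efficiency ε = 0.58: R = ε·F/W = 0.58 × 881.6 / 78000 m = 6.555e-03 mm/s.
R = 6.555e-03 × 3600 = 23.6 mm/hr.
Over 6 h: total = 23.6 × 6 = 141.6 ≈ 142 mm.

R ≈ 23.6 mm/hr; total ≈ 142 mm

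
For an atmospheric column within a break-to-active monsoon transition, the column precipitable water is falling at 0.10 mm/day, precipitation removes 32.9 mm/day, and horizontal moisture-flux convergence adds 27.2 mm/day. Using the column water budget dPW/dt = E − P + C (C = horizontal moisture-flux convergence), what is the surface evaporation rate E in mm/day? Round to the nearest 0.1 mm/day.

E ≈ 5.6 mm/day

dPW/dt = -0.10 mm/day.
E = dPW/dt + P − C = (-0.10) + 32.9 − (27.2) = 5.6 mm/day.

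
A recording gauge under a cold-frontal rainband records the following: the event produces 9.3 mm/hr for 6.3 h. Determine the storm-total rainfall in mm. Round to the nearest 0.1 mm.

Total = Σ Rᵢ Δtᵢ = 9.3 × 6.3
      = 58.59 = 58.6 mm.

total ≈ 58.6 mm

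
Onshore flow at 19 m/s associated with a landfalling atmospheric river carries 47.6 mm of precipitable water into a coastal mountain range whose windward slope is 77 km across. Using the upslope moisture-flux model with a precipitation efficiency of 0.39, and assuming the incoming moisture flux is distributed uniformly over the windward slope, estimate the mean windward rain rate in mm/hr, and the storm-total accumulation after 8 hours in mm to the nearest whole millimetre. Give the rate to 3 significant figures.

Incoming column moisture flux per unit ridge length: F = V × PW = 19 × 47.6 = 904.4 mm·m/s.
Spread over the 77 km slope with efficiency ε = 0.39: R = ε·F/W = 0.39 × 904.4 / 77000 m = 4.581e-03 mm/s.
R = 4.581e-03 × 3600 = 16.5 mm/hr.
Over 8 h: total = 16.5 × 8 = 132 mm.

R ≈ 16.5 mm/hr; total ≈ 132 mm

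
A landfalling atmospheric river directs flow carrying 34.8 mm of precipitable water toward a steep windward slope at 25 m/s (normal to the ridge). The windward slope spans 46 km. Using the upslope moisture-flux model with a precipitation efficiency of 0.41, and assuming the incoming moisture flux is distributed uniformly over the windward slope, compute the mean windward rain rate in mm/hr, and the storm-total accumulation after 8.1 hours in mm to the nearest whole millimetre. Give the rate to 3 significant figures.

R ≈ 27.9 mm/hr; total ≈ 226 mm

Incoming column moisture flux per unit ridge length: F = V × PW = 25 × 34.8 = 870 mm·m/s.
Spread over the 46 km slope with efficiency ε = 0.41: R = ε·F/W = 0.41 × 870 / 46000 m = 7.754e-03 mm/s.
R = 7.754e-03 × 3600 = 27.9 mm/hr.
Over 8.1 h: total = 27.9 × 8.1 = 225.99 ≈ 226 mm.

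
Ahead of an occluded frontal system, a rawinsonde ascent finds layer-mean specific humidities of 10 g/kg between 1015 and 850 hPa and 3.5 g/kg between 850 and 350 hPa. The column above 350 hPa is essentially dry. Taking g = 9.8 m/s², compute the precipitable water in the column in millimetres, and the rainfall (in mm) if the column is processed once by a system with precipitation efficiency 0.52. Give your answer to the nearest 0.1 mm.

PW ≈ 34.7 mm; rainfall ≈ 18.0 mm

Precipitable water is the column-integrated vapour mass per unit area: PW = (1/g) Σ q̄ Δp, with q in kg/kg and Δp in Pa (1 kg/m² of water = 1 mm).
Layer 1015–850 hPa: Δp = 165 hPa = 16500 Pa, q̄ = 0.01 kg/kg → 0.01 × 16500 / 9.8 = 16.84 mm
Layer 850–350 hPa: Δp = 500 hPa = 50000 Pa, q̄ = 0.0035 kg/kg → 0.0035 × 50000 / 9.8 = 17.86 mm
PW = 16.84 + 17.86 = 34.70 ≈ 34.7 mm.
Rainfall = ε × PW = 0.52 × 34.7 = 18.0 mm.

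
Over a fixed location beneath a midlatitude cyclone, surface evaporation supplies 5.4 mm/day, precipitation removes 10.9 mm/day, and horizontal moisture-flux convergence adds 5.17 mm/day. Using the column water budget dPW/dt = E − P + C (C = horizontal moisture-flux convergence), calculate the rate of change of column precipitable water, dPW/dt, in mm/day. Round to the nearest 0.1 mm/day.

dPW/dt = E − P + C = 5.4 − 10.9 + (5.17) = -0.3 mm/day.

dPW/dt ≈ -0.3 mm/day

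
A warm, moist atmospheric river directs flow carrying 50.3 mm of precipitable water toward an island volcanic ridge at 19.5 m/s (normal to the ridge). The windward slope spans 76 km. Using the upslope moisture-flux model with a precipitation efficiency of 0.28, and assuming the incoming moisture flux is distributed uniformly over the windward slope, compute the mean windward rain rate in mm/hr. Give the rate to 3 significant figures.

R ≈ 13.0 mm/hr

Incoming column moisture flux per unit ridge length: F = V × PW = 19.5 × 50.3 = 980.85 mm·m/s.
Spread over the 76 km slope with efficiency ε = 0.28: R = ε·F/W = 0.28 × 980.85 / 76000 m = 3.614e-03 mm/s.
R = 3.614e-03 × 3600 = 13.0 mm/hr.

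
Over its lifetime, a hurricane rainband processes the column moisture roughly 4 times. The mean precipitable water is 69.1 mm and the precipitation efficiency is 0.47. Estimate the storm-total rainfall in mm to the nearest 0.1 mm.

Each cycle deposits ε × PW = 0.47 × 69.1 = 32.477 mm.
Over 4 cycles: 4 × 32.477 = 129.9 mm.

rainfall ≈ 129.9 mm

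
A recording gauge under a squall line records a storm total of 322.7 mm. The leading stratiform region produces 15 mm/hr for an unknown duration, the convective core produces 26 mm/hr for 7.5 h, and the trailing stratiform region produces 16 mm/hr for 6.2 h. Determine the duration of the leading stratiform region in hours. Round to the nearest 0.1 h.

Known phases: 26 × 7.5 + 16 × 6.2 = 195 + 99.2 = 294.2 mm.
Remaining depth = 322.7 − 294.2 = 28.5 mm.
Duration = 28.5 / 15 = 1.9 h.

duration ≈ 1.9 h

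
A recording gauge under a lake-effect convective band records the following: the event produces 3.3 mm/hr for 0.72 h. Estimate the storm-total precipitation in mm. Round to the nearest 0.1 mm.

total ≈ 2.4 mm

Total = Σ Rᵢ Δtᵢ = 3.3 × 0.72
      = 2.376 = 2.4 mm.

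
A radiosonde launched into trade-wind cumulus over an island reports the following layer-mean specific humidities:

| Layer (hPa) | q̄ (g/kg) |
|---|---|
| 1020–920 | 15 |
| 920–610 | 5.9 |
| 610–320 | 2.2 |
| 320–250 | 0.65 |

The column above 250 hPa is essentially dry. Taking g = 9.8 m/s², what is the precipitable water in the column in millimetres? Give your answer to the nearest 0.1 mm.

Precipitable water is the column-integrated vapour mass per unit area: PW = (1/g) Σ q̄ Δp, with q in kg/kg and Δp in Pa (1 kg/m² of water = 1 mm).
Layer 1020–920 hPa: Δp = 100 hPa = 10000 Pa, q̄ = 0.015 kg/kg → 0.015 × 10000 / 9.8 = 15.31 mm
Layer 920–610 hPa: Δp = 310 hPa = 31000 Pa, q̄ = 0.0059 kg/kg → 0.0059 × 31000 / 9.8 = 18.66 mm
Layer 610–320 hPa: Δp = 290 hPa = 29000 Pa, q̄ = 0.0022 kg/kg → 0.0022 × 29000 / 9.8 = 6.51 mm
Layer 320–250 hPa: Δp = 70 hPa = 7000 Pa, q̄ = 0.00065 kg/kg → 0.00065 × 7000 / 9.8 = 0.46 mm
PW = 15.31 + 18.66 + 6.51 + 0.46 = 40.94 ≈ 40.9 mm.

PW ≈ 40.9 mm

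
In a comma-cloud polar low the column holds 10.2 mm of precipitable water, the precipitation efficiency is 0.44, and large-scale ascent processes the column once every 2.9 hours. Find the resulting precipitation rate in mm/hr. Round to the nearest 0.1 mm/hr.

Each overturning extracts ε × PW = 0.44 × 10.2 = 4.488 mm.
Rate = ε·PW / τ = 4.488 / 2.9 h = 1.5 mm/hr.

R ≈ 1.5 mm/hr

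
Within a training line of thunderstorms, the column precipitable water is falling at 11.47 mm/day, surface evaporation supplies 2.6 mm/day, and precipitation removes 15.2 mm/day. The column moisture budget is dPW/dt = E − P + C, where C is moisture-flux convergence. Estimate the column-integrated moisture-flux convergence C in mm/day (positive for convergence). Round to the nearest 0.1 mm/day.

C ≈ 1.1 mm/day

dPW/dt = -11.47 mm/day.
C = dPW/dt − E + P = (-11.47) − 2.6 + 15.2 = 1.1 mm/day.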